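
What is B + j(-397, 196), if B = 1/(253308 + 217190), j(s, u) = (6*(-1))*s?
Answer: 1120726237/470498 ≈ 2382.0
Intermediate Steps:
j(s, u) = -6*s
B = 1/470498 ≈ 2.1254e-6
B + j(-397, 196) = 1/470498 - 6*(-397) = 1/470498 + 2382 = 1120726237/470498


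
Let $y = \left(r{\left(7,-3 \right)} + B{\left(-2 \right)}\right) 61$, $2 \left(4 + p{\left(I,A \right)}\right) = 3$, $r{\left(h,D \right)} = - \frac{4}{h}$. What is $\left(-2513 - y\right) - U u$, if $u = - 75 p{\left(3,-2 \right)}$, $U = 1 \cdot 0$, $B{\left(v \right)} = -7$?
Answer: $- \frac{14358}{7} \approx -2051.1$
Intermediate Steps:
$p{\left(I,A \right)} = - \frac{5}{2}$ ($p{\left(I,A \right)} = -4 + \frac{1}{2} \cdot 3 = -4 + \frac{3}{2} = - \frac{5}{2}$)
$y = - \frac{3233}{7}$ ($y = \left(- \frac{4}{7} - 7\right) 61 = \left(- \frac{53}{7}\right) 61 = - \frac{3233}{7} \approx -461.86$)
$U = 0$
$u = \frac{375}{2}$ ($u = \left(-75\right) \left(- \frac{5}{2}\right) = \frac{375}{2} \approx 187.5$)
$\left(-2513 - y\right) - U u = \left(-2513 - - \frac{3233}{7}\right) - 0 \cdot \frac{375}{2} = \left(-2513 + \frac{3233}{7}\right) - 0 = - \frac{14358}{7} + 0 = - \frac{14358}{7}$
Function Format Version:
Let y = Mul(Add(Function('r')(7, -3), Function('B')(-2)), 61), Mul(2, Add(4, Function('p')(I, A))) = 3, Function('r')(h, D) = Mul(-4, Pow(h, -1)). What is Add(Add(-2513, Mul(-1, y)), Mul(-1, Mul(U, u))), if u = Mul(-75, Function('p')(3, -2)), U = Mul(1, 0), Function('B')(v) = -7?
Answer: Rational(-14358, 7) ≈ -2051.1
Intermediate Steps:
Function('p')(I, A) = Rational(-5, 2) (Function('p')(I, A) = Add(-4, Mul(Rational(1, 2), 3)) = Add(-4, Rational(3, 2)) = Rational(-5, 2))
y = Rational(-3233, 7) (y = Mul(Add(Mul(-4, Pow(7, -1)), -7), 61) = Mul(Add(Mul(-4, Rational(1, 7)), -7), 61) = Mul(Add(Rational(-4, 7), -7), 61) = Mul(Rational(-53, 7), 61) = Rational(-3233, 7) ≈ -461.86)
U = 0
u = Rational(375, 2) (u = Mul(-75, Rational(-5, 2)) = Rational(375, 2) ≈ 187.50)
Add(Add(-2513, Mul(-1, y)), Mul(-1, Mul(U, u))) = Add(Add(-2513, Mul(-1, Rational(-3233, 7))), Mul(-1, Mul(0, Rational(375, 2)))) = Add(Add(-2513, Rational(3233, 7)), Mul(-1, 0)) = Add(Rational(-14358, 7), 0) = Rational(-14358, 7)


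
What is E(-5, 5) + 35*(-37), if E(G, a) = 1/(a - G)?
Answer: -12949/10 ≈ -1294.9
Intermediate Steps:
E(-5, 5) + 35*(-37) = 1/(5 - 1*(-5)) + 35*(-37) = 1/(5 + 5) - 1295 = 1/10 - 1295 = ⅒ - 1295 = -12949/10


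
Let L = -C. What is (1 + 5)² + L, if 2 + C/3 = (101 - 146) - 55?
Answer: 342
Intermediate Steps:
C = -306 (C = -6 + 3*((101 - 146) - 55) = -6 + 3*(-45 - 55) = -6 + 3*(-100) = -6 - 300 = -306)
L = 306 (L = -1*(-306) = 306)
(1 + 5)² + L = (1 + 5)² + 306 = 6² + 306 = 36 + 306 = 342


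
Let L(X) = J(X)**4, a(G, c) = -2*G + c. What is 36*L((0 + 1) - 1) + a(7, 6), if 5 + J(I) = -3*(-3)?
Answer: 9208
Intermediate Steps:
J(I) = 4 (J(I) = -5 - 3*(-3) = -5 + 9 = 4)
a(G, c) = c - 2*G
L(X) = 256 (L(X) = 4**4 = 256)
36*L((0 + 1) - 1) + a(7, 6) = 36*256 + (6 - 2*7) = 9216 + (6 - 14) = 9216 - 8 = 9208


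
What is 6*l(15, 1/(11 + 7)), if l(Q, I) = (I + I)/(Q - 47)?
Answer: -1/48 ≈ -0.020833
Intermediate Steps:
l(Q, I) = 2*I/(-47 + Q) (l(Q, I) = (2*I)/(-47 + Q) = 2*I/(-47 + Q))
6*l(15, 1/(11 + 7)) = 6*(2/((11 + 7)*(-47 + 15))) = 6*(2/(18*(-32))) = 6*(2*(1/18)*(-1/32)) = 6*(-1/288) = -1/48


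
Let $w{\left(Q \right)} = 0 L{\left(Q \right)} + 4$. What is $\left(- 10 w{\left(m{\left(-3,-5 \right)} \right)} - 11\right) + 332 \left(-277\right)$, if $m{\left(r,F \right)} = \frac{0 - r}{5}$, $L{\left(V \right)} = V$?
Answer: $-92015$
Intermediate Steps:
$m{\left(r,F \right)} = - \frac{r}{5}$ ($m{\left(r,F \right)} = - r \frac{1}{5} = - \frac{r}{5}$)
$w{\left(Q \right)} = 4$ ($w{\left(Q \right)} = 0 Q + 4 = 0 + 4 = 4$)
$\left(- 10 w{\left(m{\left(-3,-5 \right)} \right)} - 11\right) + 332 \left(-277\right) = \left(\left(-10\right) 4 - 11\right) + 332 \left(-277\right) = \left(-40 - 11\right) - 91964 = -51 - 91964 = -92015$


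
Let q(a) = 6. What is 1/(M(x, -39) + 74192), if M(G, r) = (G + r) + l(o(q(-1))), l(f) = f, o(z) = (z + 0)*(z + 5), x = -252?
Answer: 1/73967 ≈ 1.3520e-5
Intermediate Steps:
o(z) = z*(5 + z)
M(G, r) = 66 + G + r (M(G, r) = (G + r) + 6*(5 + 6) = (G + r) + 6*11 = (G + r) + 66 = 66 + G + r)
1/(M(x, -39) + 74192) = 1/((66 - 252 - 39) + 74192) = 1/(-225 + 74192) = 1/73967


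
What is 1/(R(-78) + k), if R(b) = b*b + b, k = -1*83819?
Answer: -1/77813 ≈ -1.2851e-5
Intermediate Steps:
k = -83819
R(b) = b + b**2 (R(b) = b**2 + b = b + b**2)
1/(R(-78) + k) = 1/(-78*(1 - 78) - 83819) = 1/(-78*(-77) - 83819) = 1/(6006 - 83819) = 1/(-77813) = -1/77813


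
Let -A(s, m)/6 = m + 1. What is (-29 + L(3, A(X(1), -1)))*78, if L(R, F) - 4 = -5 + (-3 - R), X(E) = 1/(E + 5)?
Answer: -2808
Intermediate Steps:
X(E) = 1/(5 + E)
A(s, m) = -6 - 6*m (A(s, m) = -6*(m + 1) = -6*(1 + m) = -6 - 6*m)
L(R, F) = -4 - R (L(R, F) = 4 + (-5 + (-3 - R)) = 4 + (-8 - R) = -4 - R)
(-29 + L(3, A(X(1), -1)))*78 = (-29 + (-4 - 1*3))*78 = (-29 + (-4 - 3))*78 = (-29 - 7)*78 = -36*78 = -2808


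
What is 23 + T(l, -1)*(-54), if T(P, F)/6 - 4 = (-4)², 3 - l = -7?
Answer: -6457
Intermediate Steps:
l = 10 (l = 3 - 1*(-7) = 3 + 7 = 10)
T(P, F) = 120 (T(P, F) = 24 + 6*(-4)² = 24 + 6*16 = 24 + 96 = 120)
23 + T(l, -1)*(-54) = 23 + 120*(-54) = 23 - 6480 = -6457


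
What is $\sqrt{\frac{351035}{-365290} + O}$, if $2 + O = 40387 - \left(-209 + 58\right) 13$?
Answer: $\frac{\sqrt{226026108139666}}{73058} \approx 205.78$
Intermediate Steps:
$O = 42348$ ($O = -2 + \left(40387 - \left(-209 + 58\right) 13\right) = -2 + \left(40387 - \left(-151\right) 13\right) = -2 + \left(40387 - -1963\right) = -2 + \left(40387 + 1963\right) = -2 + 42350 = 42348$)
$\sqrt{\frac{351035}{-365290} + O} = \sqrt{\frac{351035}{-365290} + 42348} = \sqrt{351035 \left(- \frac{1}{365290}\right) + 42348} = \sqrt{- \frac{70207}{73058} + 42348} = \sqrt{\frac{3093789977}{73058}} = \frac{\sqrt{226026108139666}}{73058}$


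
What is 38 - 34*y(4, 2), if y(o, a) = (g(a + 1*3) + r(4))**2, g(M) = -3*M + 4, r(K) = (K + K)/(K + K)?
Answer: -3362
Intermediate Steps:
r(K) = 1 (r(K) = (2*K)/((2*K)) = (2*K)*(1/(2*K)) = 1)
g(M) = 4 - 3*M
y(o, a) = (-4 - 3*a)**2 (y(o, a) = ((4 - 3*(a + 1*3)) + 1)**2 = ((4 - 3*(a + 3)) + 1)**2 = ((4 - 3*(3 + a)) + 1)**2 = ((4 + (-9 - 3*a)) + 1)**2 = ((-5 - 3*a) + 1)**2 = (-4 - 3*a)**2)
38 - 34*y(4, 2) = 38 - 34*(4 + 3*2)**2 = 38 - 34*(4 + 6)**2 = 38 - 34*10**2 = 38 - 34*100 = 38 - 3400 = -3362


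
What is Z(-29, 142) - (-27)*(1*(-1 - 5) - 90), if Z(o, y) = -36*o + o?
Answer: -1577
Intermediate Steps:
Z(o, y) = -35*o
Z(-29, 142) - (-27)*(1*(-1 - 5) - 90) = -35*(-29) - (-27)*(1*(-1 - 5) - 90) = 1015 - (-27)*(1*(-6) - 90) = 1015 - (-27)*(-6 - 90) = 1015 - (-27)*(-96) = 1015 - 1*2592 = 1015 - 2592 = -1577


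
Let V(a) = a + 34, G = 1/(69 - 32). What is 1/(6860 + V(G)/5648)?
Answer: 208976/1433576619 ≈ 0.00014577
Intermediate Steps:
G = 1/37 ≈ 0.027027
V(a) = 34 + a
1/(6860 + V(G)/5648) = 1/(6860 + (34 + 1/37)/5648) = 1/(6860 + (1259/37)*(1/5648)) = 1/(6860 + 1259/208976) = 1/(1433576619/208976) = 208976/1433576619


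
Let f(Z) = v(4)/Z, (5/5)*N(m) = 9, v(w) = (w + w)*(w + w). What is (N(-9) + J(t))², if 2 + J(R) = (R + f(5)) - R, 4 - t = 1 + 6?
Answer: 9801/25 ≈ 392.04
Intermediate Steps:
v(w) = 4*w² (v(w) = (2*w)*(2*w) = 4*w²)
N(m) = 9
f(Z) = 64/Z (f(Z) = (4*4²)/Z = (4*16)/Z = 64/Z)
t = -3 (t = 4 - (1 + 6) = 4 - 1*7 = 4 - 7 = -3)
J(R) = 54/5 (J(R) = -2 + ((R + 64/5) - R) = -2 + ((64/5 + R) - R) = -2 + 64/5 = 54/5)
(N(-9) + J(t))² = (9 + 54/5)² = (99/5)² = 9801/25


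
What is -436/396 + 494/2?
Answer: 24344/99 ≈ 245.90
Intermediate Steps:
-436/396 + 494/2 = -436*1/396 + 494*(½) = -109/99 + 247 = 24344/99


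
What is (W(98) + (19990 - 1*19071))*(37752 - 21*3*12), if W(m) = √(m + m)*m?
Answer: 84757836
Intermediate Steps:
W(m) = √2*m^(3/2) (W(m) = √(2*m)*m = (√2*√m)*m = √2*m^(3/2))
(W(98) + (19990 - 1*19071))*(37752 - 21*3*12) = (√2*98^(3/2) + (19990 - 1*19071))*(37752 - 21*3*12) = (√2*(686*√2) + (19990 - 19071))*(37752 - 63*12) = (1372 + 919)*(37752 - 756) = 2291*36996 = 84757836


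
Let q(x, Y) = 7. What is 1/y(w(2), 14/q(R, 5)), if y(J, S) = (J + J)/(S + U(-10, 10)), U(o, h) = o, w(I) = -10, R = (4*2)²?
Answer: ⅖ ≈ 0.40000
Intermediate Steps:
R = 64 (R = 8² = 64)
y(J, S) = 2*J/(-10 + S) (y(J, S) = (J + J)/(S - 10) = (2*J)/(-10 + S) = 2*J/(-10 + S))
1/y(w(2), 14/q(R, 5)) = 1/(2*(-10)/(-10 + 14/7)) = 1/(2*(-10)/(-10 + 14*(⅐))) = 1/(2*(-10)/(-10 + 2)) = 1/(2*(-10)/(-8)) = 1/(2*(-10)*(-⅛)) = 1/(5/2) = ⅖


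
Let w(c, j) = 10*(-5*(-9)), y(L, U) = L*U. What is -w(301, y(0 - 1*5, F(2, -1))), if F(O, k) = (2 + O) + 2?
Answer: -450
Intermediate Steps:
F(O, k) = 4 + O
w(c, j) = 450 (w(c, j) = 10*45 = 450)
-w(301, y(0 - 1*5, F(2, -1))) = -1*450 = -450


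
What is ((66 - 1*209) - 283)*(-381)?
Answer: 162306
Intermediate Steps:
((66 - 1*209) - 283)*(-381) = ((66 - 209) - 283)*(-381) = (-143 - 283)*(-381) = -426*(-381) = 162306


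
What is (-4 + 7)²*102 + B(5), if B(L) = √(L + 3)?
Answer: 918 + 2*√2 ≈ 920.83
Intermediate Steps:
B(L) = √(3 + L)
(-4 + 7)²*102 + B(5) = (-4 + 7)²*102 + √(3 + 5) = 3²*102 + √8 = 9*102 + 2*√2 = 918 + 2*√2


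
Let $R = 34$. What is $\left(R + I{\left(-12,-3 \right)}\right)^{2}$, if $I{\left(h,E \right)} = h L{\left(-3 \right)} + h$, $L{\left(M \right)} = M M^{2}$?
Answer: $119716$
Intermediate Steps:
$L{\left(M \right)} = M^{3}$
$I{\left(h,E \right)} = - 26 h$ ($I{\left(h,E \right)} = h \left(-3\right)^{3} + h = h \left(-27\right) + h = - 27 h + h = - 26 h$)
$\left(R + I{\left(-12,-3 \right)}\right)^{2} = \left(34 - -312\right)^{2} = \left(34 + 312\right)^{2} = 346^{2} = 119716$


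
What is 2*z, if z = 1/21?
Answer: 2/21 ≈ 0.095238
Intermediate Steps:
z = 1/21 ≈ 0.047619
2*z = 2*(1/21) = 2/21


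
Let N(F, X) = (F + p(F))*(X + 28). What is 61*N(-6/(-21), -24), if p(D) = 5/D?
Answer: 30378/7 ≈ 4339.7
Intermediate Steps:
N(F, X) = (28 + X)*(F + 5/F) (N(F, X) = (F + 5/F)*(X + 28) = (F + 5/F)*(28 + X) = (28 + X)*(F + 5/F))
61*N(-6/(-21), -24) = 61*((140 + 5*(-24) + (-6/(-21))²*(28 - 24))/((-6/(-21)))) = 61*((140 - 120 + (-6*(-1/21))²*4)/((-6*(-1/21)))) = 61*((140 - 120 + (2/7)²*4)/(2/7)) = 61*(7*(140 - 120 + (4/49)*4)/2) = 61*(7*(140 - 120 + 16/49)/2) = 61*((7/2)*(996/49)) = 61*(498/7) = 30378/7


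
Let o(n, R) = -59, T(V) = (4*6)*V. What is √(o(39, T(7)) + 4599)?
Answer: 2*√1135 ≈ 67.380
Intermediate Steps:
T(V) = 24*V
√(o(39, T(7)) + 4599) = √(-59 + 4599) = √4540 = 2*√1135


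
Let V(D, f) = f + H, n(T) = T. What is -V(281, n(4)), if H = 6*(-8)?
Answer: 44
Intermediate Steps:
H = -48
V(D, f) = -48 + f (V(D, f) = f - 48 = -48 + f)
-V(281, n(4)) = -(-48 + 4) = -1*(-44) = 44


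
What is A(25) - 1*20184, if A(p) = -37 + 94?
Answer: -20127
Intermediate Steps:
A(p) = 57
A(25) - 1*20184 = 57 - 1*20184 = 57 - 20184 = -20127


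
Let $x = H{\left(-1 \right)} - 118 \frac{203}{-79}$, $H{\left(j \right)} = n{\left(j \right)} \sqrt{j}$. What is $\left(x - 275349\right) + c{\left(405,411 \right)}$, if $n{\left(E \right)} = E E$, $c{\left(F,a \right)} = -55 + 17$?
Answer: $- \frac{21731619}{79} + i \approx -2.7508 \cdot 10^{5} + 1.0 i$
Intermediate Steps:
$c{\left(F,a \right)} = -38$
$n{\left(E \right)} = E^{2}$
$H{\left(j \right)} = j^{\frac{5}{2}}$ ($H{\left(j \right)} = j^{2} \sqrt{j} = j^{\frac{5}{2}}$)
$x = \frac{23954}{79} + i$ ($x = \left(-1\right)^{\frac{5}{2}} - 118 \frac{203}{-79} = i - 118 \cdot 203 \left(- \frac{1}{79}\right) = i - - \frac{23954}{79} = i + \frac{23954}{79} = \frac{23954}{79} + i \approx 303.22 + 1.0 i$)
$\left(x - 275349\right) + c{\left(405,411 \right)} = \left(\left(\frac{23954}{79} + i\right) - 275349\right) - 38 = \left(- \frac{21728617}{79} + i\right) - 38 = - \frac{21731619}{79} + i$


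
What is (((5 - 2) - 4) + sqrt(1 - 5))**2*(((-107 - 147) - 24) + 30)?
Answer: 744 + 992*I ≈ 744.0 + 992.0*I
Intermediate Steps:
(((5 - 2) - 4) + sqrt(1 - 5))**2*(((-107 - 147) - 24) + 30) = ((3 - 4) + sqrt(-4))**2*((-254 - 24) + 30) = (-1 + 2*I)**2*(-278 + 30) = (-1 + 2*I)**2*(-248) = -248*(-1 + 2*I)**2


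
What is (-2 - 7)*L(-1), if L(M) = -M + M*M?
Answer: -18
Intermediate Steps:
L(M) = M**2 - M (L(M) = -M + M**2 = M**2 - M)
(-2 - 7)*L(-1) = (-2 - 7)*(-(-1 - 1)) = -(-9)*(-2) = -9*2 = -18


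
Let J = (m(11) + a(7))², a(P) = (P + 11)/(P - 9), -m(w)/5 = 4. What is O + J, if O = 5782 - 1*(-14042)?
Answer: 20665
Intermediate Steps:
m(w) = -20 (m(w) = -5*4 = -20)
a(P) = (11 + P)/(-9 + P)
O = 19824 (O = 5782 + 14042 = 19824)
J = 841 (J = (-20 + (11 + 7)/(-9 + 7))² = (-20 + 18/(-2))² = (-20 - ½*18)² = (-20 - 9)² = (-29)² = 841)
O + J = 19824 + 841 = 20665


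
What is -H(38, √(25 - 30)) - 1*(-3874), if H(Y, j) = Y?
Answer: 3836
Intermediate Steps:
-H(38, √(25 - 30)) - 1*(-3874) = -1*38 - 1*(-3874) = -38 + 3874 = 3836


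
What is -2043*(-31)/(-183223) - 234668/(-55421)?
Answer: 39486596771/10154401883 ≈ 3.8886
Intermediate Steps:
-2043*(-31)/(-183223) - 234668/(-55421) = 63333*(-1/183223) - 234668*(-1/55421) = -63333/183223 + 234668/55421 = 39486596771/10154401883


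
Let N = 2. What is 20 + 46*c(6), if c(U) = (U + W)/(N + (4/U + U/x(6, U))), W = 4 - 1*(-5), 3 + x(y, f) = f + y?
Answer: 227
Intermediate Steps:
x(y, f) = -3 + f + y (x(y, f) = -3 + (f + y) = -3 + f + y)
W = 9 (W = 4 + 5 = 9)
c(U) = (9 + U)/(2 + 4/U + U/(3 + U)) (c(U) = (U + 9)/(2 + (4/U + U/(-3 + U + 6))) = (9 + U)/(2 + (4/U + U/(3 + U))) = (9 + U)/(2 + 4/U + U/(3 + U)))
20 + 46*c(6) = 20 + 46*(6*(27 + 6**2 + 12*6)/(12 + 3*6**2 + 10*6)) = 20 + 46*(6*(27 + 36 + 72)/(12 + 3*36 + 60)) = 20 + 46*(6*135/(12 + 108 + 60)) = 20 + 46*(6*135/180) = 20 + 46*(6*(1/180)*135) = 20 + 46*(9/2) = 20 + 207 = 227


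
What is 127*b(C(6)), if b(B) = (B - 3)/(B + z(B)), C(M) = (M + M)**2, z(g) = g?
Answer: 5969/96 ≈ 62.177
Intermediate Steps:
C(M) = 4*M**2 (C(M) = (2*M)**2 = 4*M**2)
b(B) = (-3 + B)/(2*B) (b(B) = (B - 3)/(B + B) = (-3 + B)/((2*B)) = (-3 + B)*(1/(2*B)) = (-3 + B)/(2*B))
127*b(C(6)) = 127*((-3 + 4*6**2)/(2*((4*6**2)))) = 127*((-3 + 4*36)/(2*((4*36)))) = 127*((1/2)*(-3 + 144)/144) = 127*((1/2)*(1/144)*141) = 127*(47/96) = 5969/96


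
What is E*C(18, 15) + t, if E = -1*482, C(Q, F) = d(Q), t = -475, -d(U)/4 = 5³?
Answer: 240525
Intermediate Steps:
d(U) = -500 (d(U) = -4*5³ = -4*125 = -500)
C(Q, F) = -500
E = -482
E*C(18, 15) + t = -482*(-500) - 475 = 241000 - 475 = 240525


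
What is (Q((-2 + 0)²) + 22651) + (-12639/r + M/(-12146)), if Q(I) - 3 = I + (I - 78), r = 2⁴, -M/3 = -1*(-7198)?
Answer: 2117858217/97168 ≈ 21796.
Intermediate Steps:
M = -21594 (M = -(-3)*(-7198) = -3*7198 = -21594)
r = 16
Q(I) = -75 + 2*I (Q(I) = 3 + (I + (I - 78)) = 3 + (I + (-78 + I)) = 3 + (-78 + 2*I) = -75 + 2*I)
(Q((-2 + 0)²) + 22651) + (-12639/r + M/(-12146)) = ((-75 + 2*(-2 + 0)²) + 22651) + (-12639/16 - 21594/(-12146)) = ((-75 + 2*(-2)²) + 22651) + (-12639*1/16 - 21594*(-1/12146)) = ((-75 + 2*4) + 22651) + (-12639/16 + 10797/6073) = ((-75 + 8) + 22651) - 76583895/97168 = (-67 + 22651) - 76583895/97168 = 22584 - 76583895/97168 = 2117858217/97168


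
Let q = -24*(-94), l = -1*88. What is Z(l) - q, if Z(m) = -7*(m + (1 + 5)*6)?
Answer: -1892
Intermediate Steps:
l = -88
Z(m) = -252 - 7*m (Z(m) = -7*(m + 6*6) = -7*(m + 36) = -7*(36 + m) = -252 - 7*m)
q = 2256
Z(l) - q = (-252 - 7*(-88)) - 1*2256 = (-252 + 616) - 2256 = 364 - 2256 = -1892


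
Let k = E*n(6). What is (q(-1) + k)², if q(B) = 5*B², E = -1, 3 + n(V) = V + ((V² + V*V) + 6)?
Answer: 5776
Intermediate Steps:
n(V) = 3 + V + 2*V² (n(V) = -3 + (V + ((V² + V*V) + 6)) = -3 + (V + ((V² + V²) + 6)) = -3 + (V + (2*V² + 6)) = -3 + (V + (6 + 2*V²)) = -3 + (6 + V + 2*V²) = 3 + V + 2*V²)
k = -81 (k = -(3 + 6 + 2*6²) = -(3 + 6 + 2*36) = -(3 + 6 + 72) = -1*81 = -81)
(q(-1) + k)² = (5*(-1)² - 81)² = (5*1 - 81)² = (5 - 81)² = (-76)² = 5776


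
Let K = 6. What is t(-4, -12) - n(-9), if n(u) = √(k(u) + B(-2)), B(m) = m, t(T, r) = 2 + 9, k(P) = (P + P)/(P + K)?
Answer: 9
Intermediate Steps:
k(P) = 2*P/(6 + P) (k(P) = (P + P)/(P + 6) = (2*P)/(6 + P) = 2*P/(6 + P))
t(T, r) = 11
n(u) = √(-2 + 2*u/(6 + u)) (n(u) = √(2*u/(6 + u) - 2) = √(-2 + 2*u/(6 + u)))
t(-4, -12) - n(-9) = 11 - 2*√3*√(-1/(6 - 9)) = 11 - 2*√3*√(-1/(-3)) = 11 - 2*√3*√(-1*(-⅓)) = 11 - 2*√3*√(⅓) = 11 - 2*√3*√3/3 = 11 - 1*2 = 11 - 2 = 9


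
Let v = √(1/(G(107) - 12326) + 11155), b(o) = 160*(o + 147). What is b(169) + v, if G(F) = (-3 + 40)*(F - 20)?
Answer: 50560 + 2*√231291808622/9107 ≈ 50666.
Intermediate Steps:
G(F) = -740 + 37*F (G(F) = 37*(-20 + F) = -740 + 37*F)
b(o) = 23520 + 160*o (b(o) = 160*(147 + o) = 23520 + 160*o)
v = 2*√231291808622/9107 (v = √(1/((-740 + 37*107) - 12326) + 11155) = √(1/((-740 + 3959) - 12326) + 11155) = √(1/(3219 - 12326) + 11155) = √(1/(-9107) + 11155) = √(-1/9107 + 11155) = √(101588584/9107) = 2*√231291808622/9107 ≈ 105.62)
b(169) + v = (23520 + 160*169) + 2*√231291808622/9107 = (23520 + 27040) + 2*√231291808622/9107 = 50560 + 2*√231291808622/9107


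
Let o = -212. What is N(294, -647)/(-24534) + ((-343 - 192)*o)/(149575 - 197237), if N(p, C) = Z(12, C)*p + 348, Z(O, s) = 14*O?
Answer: -429446180/97444959 ≈ -4.4071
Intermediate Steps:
N(p, C) = 348 + 168*p (N(p, C) = (14*12)*p + 348 = 168*p + 348 = 348 + 168*p)
N(294, -647)/(-24534) + ((-343 - 192)*o)/(149575 - 197237) = (348 + 168*294)/(-24534) + ((-343 - 192)*(-212))/(149575 - 197237) = (348 + 49392)*(-1/24534) - 535*(-212)/(-47662) = 49740*(-1/24534) + 113420*(-1/47662) = -8290/4089 - 56710/23831 = -429446180/97444959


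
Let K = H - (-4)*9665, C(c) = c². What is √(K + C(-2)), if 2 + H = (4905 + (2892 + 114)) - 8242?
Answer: 3*√4259 ≈ 195.78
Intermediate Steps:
H = -333 (H = -2 + ((4905 + (2892 + 114)) - 8242) = -2 + ((4905 + 3006) - 8242) = -2 + (7911 - 8242) = -2 - 331 = -333)
K = 38327 (K = -333 - (-4)*9665 = -333 - 1*(-38660) = -333 + 38660 = 38327)
√(K + C(-2)) = √(38327 + (-2)²) = √(38327 + 4) = √38331 = 3*√4259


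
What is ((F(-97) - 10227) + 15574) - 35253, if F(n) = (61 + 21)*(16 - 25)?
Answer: -30644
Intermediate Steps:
F(n) = -738 (F(n) = 82*(-9) = -738)
((F(-97) - 10227) + 15574) - 35253 = ((-738 - 10227) + 15574) - 35253 = (-10965 + 15574) - 35253 = 4609 - 35253 = -30644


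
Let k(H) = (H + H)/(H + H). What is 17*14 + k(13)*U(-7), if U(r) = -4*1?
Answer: 234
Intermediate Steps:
U(r) = -4
k(H) = 1 (k(H) = (2*H)/((2*H)) = (2*H)*(1/(2*H)) = 1)
17*14 + k(13)*U(-7) = 17*14 + 1*(-4) = 238 - 4 = 234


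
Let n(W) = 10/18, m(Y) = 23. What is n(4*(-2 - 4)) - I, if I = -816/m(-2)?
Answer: 7459/207 ≈ 36.034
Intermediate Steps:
n(W) = 5/9 (n(W) = 10*(1/18) = 5/9)
I = -816/23 ≈ -35.478
n(4*(-2 - 4)) - I = 5/9 - 1*(-816/23) = 5/9 + 816/23 = 7459/207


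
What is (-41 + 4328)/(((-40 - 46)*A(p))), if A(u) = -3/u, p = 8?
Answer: 5716/43 ≈ 132.93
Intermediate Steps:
(-41 + 4328)/(((-40 - 46)*A(p))) = (-41 + 4328)/(((-40 - 46)*(-3/8))) = 4287/((-(-258)/8)) = 4287/((-86*(-3/8))) = 4287/(129/4) = 4287*(4/129) = 5716/43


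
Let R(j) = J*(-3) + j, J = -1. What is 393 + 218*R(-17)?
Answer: -2659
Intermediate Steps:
R(j) = 3 + j (R(j) = -1*(-3) + j = 3 + j)
393 + 218*R(-17) = 393 + 218*(3 - 17) = 393 + 218*(-14) = 393 - 3052 = -2659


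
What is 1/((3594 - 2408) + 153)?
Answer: 1/1339 ≈ 0.00074683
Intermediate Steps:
1/((3594 - 2408) + 153) = 1/(1186 + 153) = 1/1339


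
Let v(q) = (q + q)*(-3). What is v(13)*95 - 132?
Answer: -7542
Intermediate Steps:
v(q) = -6*q (v(q) = (2*q)*(-3) = -6*q)
v(13)*95 - 132 = -6*13*95 - 132 = -78*95 - 132 = -7410 - 132 = -7542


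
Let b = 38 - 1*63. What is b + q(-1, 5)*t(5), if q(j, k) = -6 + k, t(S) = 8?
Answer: -33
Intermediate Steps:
b = -25 (b = 38 - 63 = -25)
b + q(-1, 5)*t(5) = -25 + (-6 + 5)*8 = -25 - 1*8 = -25 - 8 = -33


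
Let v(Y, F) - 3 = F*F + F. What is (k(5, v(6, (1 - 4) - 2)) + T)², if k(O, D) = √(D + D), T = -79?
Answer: (79 - √46)² ≈ 5215.4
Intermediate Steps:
v(Y, F) = 3 + F + F² (v(Y, F) = 3 + (F*F + F) = 3 + (F² + F) = 3 + (F + F²) = 3 + F + F²)
k(O, D) = √2*√D (k(O, D) = √(2*D) = √2*√D)
(k(5, v(6, (1 - 4) - 2)) + T)² = (√2*√(3 + ((1 - 4) - 2) + ((1 - 4) - 2)²) - 79)² = (√2*√(3 + (-3 - 2) + (-3 - 2)²) - 79)² = (√2*√(3 - 5 + (-5)²) - 79)² = (√2*√(3 - 5 + 25) - 79)² = (√2*√23 - 79)² = (√46 - 79)² = (-79 + √46)²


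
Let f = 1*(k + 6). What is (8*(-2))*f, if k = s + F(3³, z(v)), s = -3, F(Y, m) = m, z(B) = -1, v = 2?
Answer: -32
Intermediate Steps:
k = -4 (k = -3 - 1 = -4)
f = 2 (f = 1*(-4 + 6) = 1*2 = 2)
(8*(-2))*f = (8*(-2))*2 = -16*2 = -32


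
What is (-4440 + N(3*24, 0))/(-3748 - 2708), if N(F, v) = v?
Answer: 185/269 ≈ 0.68773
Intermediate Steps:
(-4440 + N(3*24, 0))/(-3748 - 2708) = (-4440 + 0)/(-3748 - 2708) = -4440/(-6456) = -4440*(-1/6456) = 185/269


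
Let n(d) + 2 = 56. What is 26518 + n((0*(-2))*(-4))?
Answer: 26572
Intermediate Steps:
n(d) = 54 (n(d) = -2 + 56 = 54)
26518 + n((0*(-2))*(-4)) = 26518 + 54 = 26572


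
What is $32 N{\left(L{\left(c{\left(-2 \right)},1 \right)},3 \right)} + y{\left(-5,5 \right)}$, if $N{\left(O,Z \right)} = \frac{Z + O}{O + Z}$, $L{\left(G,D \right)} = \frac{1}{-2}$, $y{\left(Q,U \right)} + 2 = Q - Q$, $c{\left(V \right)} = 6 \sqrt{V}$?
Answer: $30$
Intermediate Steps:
$y{\left(Q,U \right)} = -2$ ($y{\left(Q,U \right)} = -2 + \left(Q - Q\right) = -2 + 0 = -2$)
$L{\left(G,D \right)} = - \frac{1}{2}$
$N{\left(O,Z \right)} = 1$ ($N{\left(O,Z \right)} = \frac{O + Z}{O + Z} = 1$)
$32 N{\left(L{\left(c{\left(-2 \right)},1 \right)},3 \right)} + y{\left(-5,5 \right)} = 32 \cdot 1 - 2 = 32 - 2 = 30$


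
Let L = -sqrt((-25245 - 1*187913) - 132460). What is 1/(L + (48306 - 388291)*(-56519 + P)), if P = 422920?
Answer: I/(-124570843985*I + 3*sqrt(38402)) ≈ -8.0276e-12 + 3.7885e-20*I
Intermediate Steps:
L = -3*I*sqrt(38402) (L = -sqrt((-25245 - 187913) - 132460) = -sqrt(-213158 - 132460) = -sqrt(-345618) = -3*I*sqrt(38402) ≈ -587.89*I)
1/(L + (48306 - 388291)*(-56519 + P)) = 1/(-3*I*sqrt(38402) + (48306 - 388291)*(-56519 + 422920)) = 1/(-3*I*sqrt(38402) - 339985*366401) = 1/(-3*I*sqrt(38402) - 124570843985) = 1/(-124570843985 - 3*I*sqrt(38402))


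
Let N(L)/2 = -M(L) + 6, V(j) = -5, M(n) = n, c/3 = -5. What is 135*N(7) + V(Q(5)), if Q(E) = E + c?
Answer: -275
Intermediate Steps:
c = -15 (c = 3*(-5) = -15)
Q(E) = -15 + E (Q(E) = E - 15 = -15 + E)
N(L) = 12 - 2*L (N(L) = 2*(-L + 6) = 2*(6 - L) = 12 - 2*L)
135*N(7) + V(Q(5)) = 135*(12 - 2*7) - 5 = 135*(12 - 14) - 5 = 135*(-2) - 5 = -270 - 5 = -275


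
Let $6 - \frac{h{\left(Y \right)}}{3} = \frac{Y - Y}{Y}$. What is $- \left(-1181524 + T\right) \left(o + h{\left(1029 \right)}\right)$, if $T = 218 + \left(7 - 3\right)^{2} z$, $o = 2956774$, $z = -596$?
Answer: $3521072098864$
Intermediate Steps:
$h{\left(Y \right)} = 18$ ($h{\left(Y \right)} = 18 - 3 \frac{Y - Y}{Y} = 18 - 3 \frac{0}{Y} = 18 - 0 = 18 + 0 = 18$)
$T = -9318$ ($T = 218 + \left(7 - 3\right)^{2} \left(-596\right) = 218 + 4^{2} \left(-596\right) = 218 + 16 \left(-596\right) = 218 - 9536 = -9318$)
$- \left(-1181524 + T\right) \left(o + h{\left(1029 \right)}\right) = - \left(-1181524 - 9318\right) \left(2956774 + 18\right) = - \left(-1190842\right) 2956792 = \left(-1\right) \left(-3521072098864\right) = 3521072098864$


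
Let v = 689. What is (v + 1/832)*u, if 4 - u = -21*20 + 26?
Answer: 114076551/416 ≈ 2.7422e+5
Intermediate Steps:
u = 398 (u = 4 - (-21*20 + 26) = 4 - (-420 + 26) = 4 - 1*(-394) = 4 + 394 = 398)
(v + 1/832)*u = (689 + 1/832)*398 = (573249/832)*398 = 114076551/416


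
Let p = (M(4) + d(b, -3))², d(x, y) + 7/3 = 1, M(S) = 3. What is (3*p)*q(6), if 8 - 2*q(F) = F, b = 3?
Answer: 25/3 ≈ 8.3333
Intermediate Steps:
q(F) = 4 - F/2
d(x, y) = -4/3 (d(x, y) = -7/3 + 1 = -4/3)
p = 25/9 (p = (3 - 4/3)² = (5/3)² = 25/9 ≈ 2.7778)
(3*p)*q(6) = (3*(25/9))*(4 - ½*6) = 25*(4 - 3)/3 = (25/3)*1 = 25/3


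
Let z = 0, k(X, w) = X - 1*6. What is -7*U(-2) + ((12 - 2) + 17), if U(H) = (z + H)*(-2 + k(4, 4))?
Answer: -29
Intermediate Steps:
k(X, w) = -6 + X (k(X, w) = X - 6 = -6 + X)
U(H) = -4*H (U(H) = (0 + H)*(-2 + (-6 + 4)) = H*(-2 - 2) = H*(-4) = -4*H)
-7*U(-2) + ((12 - 2) + 17) = -(-28)*(-2) + ((12 - 2) + 17) = -7*8 + (10 + 17) = -56 + 27 = -29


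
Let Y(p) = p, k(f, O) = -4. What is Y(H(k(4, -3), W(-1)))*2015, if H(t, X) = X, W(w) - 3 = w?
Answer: 4030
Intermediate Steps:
W(w) = 3 + w
Y(H(k(4, -3), W(-1)))*2015 = (3 - 1)*2015 = 2*2015 = 4030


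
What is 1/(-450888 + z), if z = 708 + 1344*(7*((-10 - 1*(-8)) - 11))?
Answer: -1/572484 ≈ -1.7468e-6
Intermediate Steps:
z = -121596 (z = 708 + 1344*(7*((-10 + 8) - 11)) = 708 + 1344*(7*(-2 - 11)) = 708 + 1344*(7*(-13)) = 708 + 1344*(-91) = 708 - 122304 = -121596)
1/(-450888 + z) = 1/(-450888 - 121596) = 1/(-572484) = -1/572484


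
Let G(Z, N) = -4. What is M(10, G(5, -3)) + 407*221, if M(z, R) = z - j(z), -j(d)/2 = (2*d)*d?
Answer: 90357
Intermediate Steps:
j(d) = -4*d² (j(d) = -2*2*d*d = -4*d²)
M(z, R) = z + 4*z² (M(z, R) = z - (-4)*z² = z + 4*z²)
M(10, G(5, -3)) + 407*221 = 10*(1 + 4*10) + 407*221 = 10*(1 + 40) + 89947 = 10*41 + 89947 = 410 + 89947 = 90357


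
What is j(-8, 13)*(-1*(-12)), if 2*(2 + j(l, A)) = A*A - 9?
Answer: 936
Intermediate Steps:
j(l, A) = -13/2 + A**2/2 (j(l, A) = -2 + (A*A - 9)/2 = -2 + (A**2 - 9)/2 = -2 + (-9 + A**2)/2 = -2 + (-9/2 + A**2/2) = -13/2 + A**2/2)
j(-8, 13)*(-1*(-12)) = (-13/2 + (1/2)*13**2)*(-1*(-12)) = (-13/2 + (1/2)*169)*12 = (-13/2 + 169/2)*12 = 78*12 = 936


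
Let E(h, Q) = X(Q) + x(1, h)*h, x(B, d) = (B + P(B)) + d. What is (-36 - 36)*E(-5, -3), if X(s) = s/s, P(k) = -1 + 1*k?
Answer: -1512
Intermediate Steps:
P(k) = -1 + k
x(B, d) = -1 + d + 2*B (x(B, d) = (B + (-1 + B)) + d = (-1 + 2*B) + d = -1 + d + 2*B)
X(s) = 1
E(h, Q) = 1 + h*(1 + h) (E(h, Q) = 1 + (-1 + h + 2*1)*h = 1 + (-1 + h + 2)*h = 1 + (1 + h)*h = 1 + h*(1 + h))
(-36 - 36)*E(-5, -3) = (-36 - 36)*(1 - 5*(1 - 5)) = -72*(1 - 5*(-4)) = -72*(1 + 20) = -72*21 = -1512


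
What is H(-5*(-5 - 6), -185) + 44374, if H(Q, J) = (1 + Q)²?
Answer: 47510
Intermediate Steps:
H(-5*(-5 - 6), -185) + 44374 = (1 - 5*(-5 - 6))² + 44374 = (1 - 5*(-11))² + 44374 = (1 + 55)² + 44374 = 56² + 44374 = 3136 + 44374 = 47510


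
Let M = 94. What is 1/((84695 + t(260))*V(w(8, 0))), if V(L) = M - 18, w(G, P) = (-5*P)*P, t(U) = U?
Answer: 1/6456580 ≈ 1.5488e-7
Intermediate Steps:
w(G, P) = -5*P**2
V(L) = 76 (V(L) = 94 - 18 = 76)
1/((84695 + t(260))*V(w(8, 0))) = 1/((84695 + 260)*76) = (1/76)/84955 = (1/84955)*(1/76) = 1/6456580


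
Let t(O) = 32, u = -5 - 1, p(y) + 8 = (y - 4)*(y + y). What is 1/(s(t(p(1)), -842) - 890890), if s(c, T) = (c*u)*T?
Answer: -1/729226 ≈ -1.3713e-6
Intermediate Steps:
p(y) = -8 + 2*y*(-4 + y) (p(y) = -8 + (y - 4)*(y + y) = -8 + (-4 + y)*(2*y) = -8 + 2*y*(-4 + y))
u = -6
s(c, T) = -6*T*c (s(c, T) = (c*(-6))*T = (-6*c)*T = -6*T*c)
1/(s(t(p(1)), -842) - 890890) = 1/(-6*(-842)*32 - 890890) = 1/(161664 - 890890) = 1/(-729226) = -1/729226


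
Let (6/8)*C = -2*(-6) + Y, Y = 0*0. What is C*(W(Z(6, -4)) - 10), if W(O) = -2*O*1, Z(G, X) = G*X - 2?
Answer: 672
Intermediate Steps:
Y = 0
Z(G, X) = -2 + G*X
W(O) = -2*O
C = 16 (C = 4*(-2*(-6) + 0)/3 = 4*(12 + 0)/3 = (4/3)*12 = 16)
C*(W(Z(6, -4)) - 10) = 16*(-2*(-2 + 6*(-4)) - 10) = 16*(-2*(-2 - 24) - 10) = 16*(-2*(-26) - 10) = 16*(52 - 10) = 16*42 = 672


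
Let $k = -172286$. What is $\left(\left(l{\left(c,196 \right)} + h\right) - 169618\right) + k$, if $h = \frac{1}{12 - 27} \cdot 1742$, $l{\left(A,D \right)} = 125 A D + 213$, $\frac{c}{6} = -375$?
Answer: $- \frac{832002107}{15} \approx -5.5467 \cdot 10^{7}$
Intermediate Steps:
$c = -2250$ ($c = 6 \left(-375\right) = -2250$)
$l{\left(A,D \right)} = 213 + 125 A D$ ($l{\left(A,D \right)} = 125 A D + 213 = 213 + 125 A D$)
$h = - \frac{1742}{15}$ ($h = \frac{1}{-15} \cdot 1742 = \left(- \frac{1}{15}\right) 1742 = - \frac{1742}{15} \approx -116.13$)
$\left(\left(l{\left(c,196 \right)} + h\right) - 169618\right) + k = \left(\left(\left(213 + 125 \left(-2250\right) 196\right) - \frac{1742}{15}\right) - 169618\right) - 172286 = \left(\left(\left(213 - 55125000\right) - \frac{1742}{15}\right) - 169618\right) - 172286 = \left(\left(-55124787 - \frac{1742}{15}\right) - 169618\right) - 172286 = \left(- \frac{826873547}{15} - 169618\right) - 172286 = - \frac{829417817}{15} - 172286 = - \frac{832002107}{15}$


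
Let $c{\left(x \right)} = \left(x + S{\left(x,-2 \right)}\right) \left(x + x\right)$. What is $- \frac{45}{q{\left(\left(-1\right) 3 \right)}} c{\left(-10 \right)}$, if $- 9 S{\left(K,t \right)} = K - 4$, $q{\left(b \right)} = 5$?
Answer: $-1520$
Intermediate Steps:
$S{\left(K,t \right)} = \frac{4}{9} - \frac{K}{9}$ ($S{\left(K,t \right)} = - \frac{K - 4}{9} = - \frac{-4 + K}{9} = \frac{4}{9} - \frac{K}{9}$)
$c{\left(x \right)} = 2 x \left(\frac{4}{9} + \frac{8 x}{9}\right)$ ($c{\left(x \right)} = \left(x - \left(- \frac{4}{9} + \frac{x}{9}\right)\right) \left(x + x\right) = \left(\frac{4}{9} + \frac{8 x}{9}\right) 2 x = 2 x \left(\frac{4}{9} + \frac{8 x}{9}\right)$)
$- \frac{45}{q{\left(\left(-1\right) 3 \right)}} c{\left(-10 \right)} = - \frac{45}{5} \cdot \frac{8}{9} \left(-10\right) \left(1 + 2 \left(-10\right)\right) = \left(-45\right) \frac{1}{5} \cdot \frac{8}{9} \left(-10\right) \left(1 - 20\right) = - 9 \cdot \frac{8}{9} \left(-10\right) \left(-19\right) = \left(-9\right) \frac{1520}{9} = -1520$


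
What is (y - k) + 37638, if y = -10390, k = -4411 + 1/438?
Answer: 13866641/438 ≈ 31659.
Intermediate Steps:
k = -1932017/438 (k = -4411 + 1/438 = -1932017/438 ≈ -4411.0)
(y - k) + 37638 = (-10390 - 1*(-1932017/438)) + 37638 = (-10390 + 1932017/438) + 37638 = -2618803/438 + 37638 = 13866641/438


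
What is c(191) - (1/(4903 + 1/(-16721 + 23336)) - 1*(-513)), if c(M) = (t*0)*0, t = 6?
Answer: -16638313113/32433346 ≈ -513.00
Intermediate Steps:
c(M) = 0 (c(M) = (6*0)*0 = 0*0 = 0)
c(191) - (1/(4903 + 1/(-16721 + 23336)) - 1*(-513)) = 0 - (1/(4903 + 1/(-16721 + 23336)) - 1*(-513)) = 0 - (1/(4903 + 1/6615) + 513) = 0 - (1/(32433346/6615) + 513) = 0 - (6615/32433346 + 513) = 0 - 1*16638313113/32433346 = 0 - 16638313113/32433346 = -16638313113/32433346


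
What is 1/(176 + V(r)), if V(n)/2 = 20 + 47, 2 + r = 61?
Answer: 1/310 ≈ 0.0032258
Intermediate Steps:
r = 59 (r = -2 + 61 = 59)
V(n) = 134 (V(n) = 2*(20 + 47) = 2*67 = 134)
1/(176 + V(r)) = 1/(176 + 134) = 1/310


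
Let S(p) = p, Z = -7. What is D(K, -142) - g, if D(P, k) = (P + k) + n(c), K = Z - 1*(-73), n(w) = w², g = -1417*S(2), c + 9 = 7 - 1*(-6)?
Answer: 2774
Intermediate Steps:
c = 4 (c = -9 + (7 - 1*(-6)) = -9 + (7 + 6) = -9 + 13 = 4)
g = -2834 (g = -1417*2 = -2834)
K = 66 (K = -7 - 1*(-73) = -7 + 73 = 66)
D(P, k) = 16 + P + k (D(P, k) = (P + k) + 4² = (P + k) + 16 = 16 + P + k)
D(K, -142) - g = (16 + 66 - 142) - 1*(-2834) = -60 + 2834 = 2774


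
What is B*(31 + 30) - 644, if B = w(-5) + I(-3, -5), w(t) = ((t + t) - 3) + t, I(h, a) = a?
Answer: -2047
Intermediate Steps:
w(t) = -3 + 3*t (w(t) = (2*t - 3) + t = (-3 + 2*t) + t = -3 + 3*t)
B = -23 (B = (-3 + 3*(-5)) - 5 = (-3 - 15) - 5 = -18 - 5 = -23)
B*(31 + 30) - 644 = -23*(31 + 30) - 644 = -23*61 - 644 = -1403 - 644 = -2047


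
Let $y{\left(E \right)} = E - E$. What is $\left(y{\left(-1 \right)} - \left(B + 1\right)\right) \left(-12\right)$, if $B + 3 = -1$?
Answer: $-36$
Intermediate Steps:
$B = -4$ ($B = -3 - 1 = -4$)
$y{\left(E \right)} = 0$
$\left(y{\left(-1 \right)} - \left(B + 1\right)\right) \left(-12\right) = \left(0 - \left(-4 + 1\right)\right) \left(-12\right) = \left(0 - -3\right) \left(-12\right) = \left(0 + 3\right) \left(-12\right) = 3 \left(-12\right) = -36$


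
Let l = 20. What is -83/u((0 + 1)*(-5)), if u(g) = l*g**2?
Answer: -83/500 ≈ -0.16600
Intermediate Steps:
u(g) = 20*g**2
-83/u((0 + 1)*(-5)) = -83*1/(500*(0 + 1)**2) = -83/(20*(1*(-5))**2) = -83/(20*(-5)**2) = -83/(20*25) = -83/500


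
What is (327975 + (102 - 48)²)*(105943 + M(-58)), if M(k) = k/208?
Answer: 3645771266313/104 ≈ 3.5055e+10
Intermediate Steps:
M(k) = k/208 (M(k) = k*(1/208) = k/208)
(327975 + (102 - 48)²)*(105943 + M(-58)) = (327975 + (102 - 48)²)*(105943 + (1/208)*(-58)) = (327975 + 54²)*(105943 - 29/104) = (327975 + 2916)*(11018043/104) = 330891*(11018043/104) = 3645771266313/104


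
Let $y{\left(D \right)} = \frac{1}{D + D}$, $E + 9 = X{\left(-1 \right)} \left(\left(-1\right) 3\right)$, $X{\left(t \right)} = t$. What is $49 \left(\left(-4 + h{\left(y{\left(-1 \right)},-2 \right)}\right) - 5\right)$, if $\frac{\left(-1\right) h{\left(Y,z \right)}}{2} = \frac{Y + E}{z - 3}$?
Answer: $- \frac{2842}{5} \approx -568.4$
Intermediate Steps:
$E = -6$ ($E = -9 - \left(-1\right) 3 = -9 - -3 = -9 + 3 = -6$)
$y{\left(D \right)} = \frac{1}{2 D}$
$h{\left(Y,z \right)} = - \frac{2 \left(-6 + Y\right)}{-3 + z}$ ($h{\left(Y,z \right)} = - 2 \frac{Y - 6}{z - 3} = - 2 \frac{-6 + Y}{-3 + z} = - \frac{2 \left(-6 + Y\right)}{-3 + z}$)
$49 \left(\left(-4 + h{\left(y{\left(-1 \right)},-2 \right)}\right) - 5\right) = 49 \left(\left(-4 + \frac{2 \left(6 - \frac{1}{2 \left(-1\right)}\right)}{-3 - 2}\right) - 5\right) = 49 \left(\left(-4 + \frac{2 \left(6 - \frac{1}{2} \left(-1\right)\right)}{-5}\right) - 5\right) = 49 \left(\left(-4 + 2 \left(- \frac{1}{5}\right) \left(6 - - \frac{1}{2}\right)\right) - 5\right) = 49 \left(\left(-4 + 2 \left(- \frac{1}{5}\right) \left(6 + \frac{1}{2}\right)\right) - 5\right) = 49 \left(\left(-4 + 2 \left(- \frac{1}{5}\right) \frac{13}{2}\right) - 5\right) = 49 \left(\left(-4 - \frac{13}{5}\right) - 5\right) = 49 \left(- \frac{33}{5} - 5\right) = 49 \left(- \frac{58}{5}\right) = - \frac{2842}{5}$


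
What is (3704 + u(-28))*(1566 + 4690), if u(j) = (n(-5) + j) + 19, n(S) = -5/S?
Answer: 23122176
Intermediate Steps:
u(j) = 20 + j (u(j) = (-5/(-5) + j) + 19 = (-5*(-⅕) + j) + 19 = (1 + j) + 19 = 20 + j)
(3704 + u(-28))*(1566 + 4690) = (3704 + (20 - 28))*(1566 + 4690) = (3704 - 8)*6256 = 3696*6256 = 23122176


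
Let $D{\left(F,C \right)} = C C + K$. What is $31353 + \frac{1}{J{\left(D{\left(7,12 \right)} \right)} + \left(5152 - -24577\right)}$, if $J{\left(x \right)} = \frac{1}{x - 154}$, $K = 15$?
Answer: $\frac{4660498043}{148646} \approx 31353.0$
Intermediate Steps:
$D{\left(F,C \right)} = 15 + C^{2}$ ($D{\left(F,C \right)} = C C + 15 = C^{2} + 15 = 15 + C^{2}$)
$J{\left(x \right)} = \frac{1}{-154 + x}$
$31353 + \frac{1}{J{\left(D{\left(7,12 \right)} \right)} + \left(5152 - -24577\right)} = 31353 + \frac{1}{\frac{1}{-154 + \left(15 + 12^{2}\right)} + \left(5152 - -24577\right)} = 31353 + \frac{1}{\frac{1}{-154 + \left(15 + 144\right)} + \left(5152 + 24577\right)} = 31353 + \frac{1}{\frac{1}{-154 + 159} + 29729} = 31353 + \frac{1}{\frac{1}{5} + 29729} = 31353 + \frac{1}{\frac{148646}{5}} = 31353 + \frac{5}{148646} = \frac{4660498043}{148646}$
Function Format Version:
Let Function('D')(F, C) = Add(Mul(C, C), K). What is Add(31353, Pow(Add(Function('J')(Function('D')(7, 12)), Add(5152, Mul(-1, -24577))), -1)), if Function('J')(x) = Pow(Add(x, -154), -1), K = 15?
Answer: Rational(4660498043, 148646) ≈ 31353.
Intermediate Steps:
Function('D')(F, C) = Add(15, Pow(C, 2)) (Function('D')(F, C) = Add(Mul(C, C), 15) = Add(Pow(C, 2), 15) = Add(15, Pow(C, 2)))
Function('J')(x) = Pow(Add(-154, x), -1)
Add(31353, Pow(Add(Function('J')(Function('D')(7, 12)), Add(5152, Mul(-1, -24577))), -1)) = Add(31353, Pow(Add(Pow(Add(-154, Add(15, Pow(12, 2))), -1), Add(5152, Mul(-1, -24577))), -1)) = Add(31353, Pow(Add(Pow(Add(-154, Add(15, 144)), -1), Add(5152, 24577)), -1)) = Add(31353, Pow(Add(Pow(Add(-154, 159), -1), 29729), -1)) = Add(31353, Pow(Add(Pow(5, -1), 29729), -1)) = Add(31353, Pow(Add(Rational(1, 5), 29729), -1)) = Add(31353, Pow(Rational(148646, 5), -1)) = Add(31353, Rational(5, 148646)) = Rational(4660498043, 148646)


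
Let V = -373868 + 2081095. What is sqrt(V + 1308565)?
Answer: 36*sqrt(2327) ≈ 1736.6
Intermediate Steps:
V = 1707227
sqrt(V + 1308565) = sqrt(1707227 + 1308565) = sqrt(3015792) = 36*sqrt(2327)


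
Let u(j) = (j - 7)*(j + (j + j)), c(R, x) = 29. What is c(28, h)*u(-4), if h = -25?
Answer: 3828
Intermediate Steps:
u(j) = 3*j*(-7 + j) (u(j) = (-7 + j)*(j + 2*j) = (-7 + j)*(3*j) = 3*j*(-7 + j))
c(28, h)*u(-4) = 29*(3*(-4)*(-7 - 4)) = 29*(3*(-4)*(-11)) = 29*132 = 3828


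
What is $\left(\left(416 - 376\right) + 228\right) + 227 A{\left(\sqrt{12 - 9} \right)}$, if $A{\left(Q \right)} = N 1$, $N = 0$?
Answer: $268$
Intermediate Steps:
$A{\left(Q \right)} = 0$ ($A{\left(Q \right)} = 0 \cdot 1 = 0$)
$\left(\left(416 - 376\right) + 228\right) + 227 A{\left(\sqrt{12 - 9} \right)} = \left(\left(416 - 376\right) + 228\right) + 227 \cdot 0 = \left(40 + 228\right) + 0 = 268 + 0 = 268$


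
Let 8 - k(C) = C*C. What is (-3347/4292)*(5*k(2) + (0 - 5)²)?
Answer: -150615/4292 ≈ -35.092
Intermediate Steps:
k(C) = 8 - C² (k(C) = 8 - C*C = 8 - C²)
(-3347/4292)*(5*k(2) + (0 - 5)²) = (-3347/4292)*(5*(8 - 1*2²) + (0 - 5)²) = (-3347*1/4292)*(5*(8 - 1*4) + (-5)²) = -3347*(5*(8 - 4) + 25)/4292 = -3347*(5*4 + 25)/4292 = -3347*(20 + 25)/4292 = -3347/4292*45 = -150615/4292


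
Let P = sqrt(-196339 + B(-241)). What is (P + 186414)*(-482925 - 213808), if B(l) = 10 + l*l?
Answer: -129880785462 - 1393466*I*sqrt(34562) ≈ -1.2988e+11 - 2.5906e+8*I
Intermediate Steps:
B(l) = 10 + l**2
P = 2*I*sqrt(34562) (P = sqrt(-196339 + (10 + (-241)**2)) = sqrt(-196339 + (10 + 58081)) = sqrt(-196339 + 58091) = sqrt(-138248) = 2*I*sqrt(34562) ≈ 371.82*I)
(P + 186414)*(-482925 - 213808) = (2*I*sqrt(34562) + 186414)*(-482925 - 213808) = (186414 + 2*I*sqrt(34562))*(-696733) = -129880785462 - 1393466*I*sqrt(34562)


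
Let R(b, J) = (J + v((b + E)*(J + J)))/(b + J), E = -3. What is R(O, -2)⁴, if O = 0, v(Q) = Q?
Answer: 625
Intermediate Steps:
R(b, J) = (J + 2*J*(-3 + b))/(J + b) (R(b, J) = (J + (b - 3)*(J + J))/(b + J) = (J + (-3 + b)*(2*J))/(J + b) = (J + 2*J*(-3 + b))/(J + b))
R(O, -2)⁴ = (-2*(-5 + 2*0)/(-2 + 0))⁴ = (-2*(-5 + 0)/(-2))⁴ = (-2*(-½)*(-5))⁴ = (-5)⁴ = 625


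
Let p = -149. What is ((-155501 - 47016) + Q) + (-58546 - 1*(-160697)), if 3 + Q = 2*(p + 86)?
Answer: -100495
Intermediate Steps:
Q = -129 (Q = -3 + 2*(-149 + 86) = -3 + 2*(-63) = -3 - 126 = -129)
((-155501 - 47016) + Q) + (-58546 - 1*(-160697)) = ((-155501 - 47016) - 129) + (-58546 - 1*(-160697)) = (-202517 - 129) + (-58546 + 160697) = -202646 + 102151 = -100495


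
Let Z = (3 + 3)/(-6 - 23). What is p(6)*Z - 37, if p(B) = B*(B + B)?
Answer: -1505/29 ≈ -51.897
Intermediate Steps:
p(B) = 2*B² (p(B) = B*(2*B) = 2*B²)
Z = -6/29 (Z = 6/(-29) = 6*(-1/29) = -6/29 ≈ -0.20690)
p(6)*Z - 37 = (2*6²)*(-6/29) - 37 = (2*36)*(-6/29) - 37 = 72*(-6/29) - 37 = -432/29 - 37 = -1505/29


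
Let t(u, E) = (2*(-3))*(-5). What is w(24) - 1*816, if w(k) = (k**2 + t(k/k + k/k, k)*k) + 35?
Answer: 515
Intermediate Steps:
t(u, E) = 30 (t(u, E) = -6*(-5) = 30)
w(k) = 35 + k**2 + 30*k (w(k) = (k**2 + 30*k) + 35 = 35 + k**2 + 30*k)
w(24) - 1*816 = (35 + 24**2 + 30*24) - 1*816 = (35 + 576 + 720) - 816 = 1331 - 816 = 515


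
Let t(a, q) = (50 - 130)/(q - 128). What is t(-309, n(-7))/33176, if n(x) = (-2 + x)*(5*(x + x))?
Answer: -5/1040897 ≈ -4.8036e-6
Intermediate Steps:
n(x) = 10*x*(-2 + x) (n(x) = (-2 + x)*(5*(2*x)) = (-2 + x)*(10*x) = 10*x*(-2 + x))
t(a, q) = -80/(-128 + q)
t(-309, n(-7))/33176 = -80/(-128 + 10*(-7)*(-2 - 7))/33176 = -80/(-128 + 10*(-7)*(-9))*(1/33176) = -80/(-128 + 630)*(1/33176) = -80/502*(1/33176) = -80*1/502*(1/33176) = -40/251*1/33176 = -5/1040897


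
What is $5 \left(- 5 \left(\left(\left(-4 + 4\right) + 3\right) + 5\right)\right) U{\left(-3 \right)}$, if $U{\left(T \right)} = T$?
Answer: $600$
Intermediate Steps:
$5 \left(- 5 \left(\left(\left(-4 + 4\right) + 3\right) + 5\right)\right) U{\left(-3 \right)} = 5 \left(- 5 \left(\left(\left(-4 + 4\right) + 3\right) + 5\right)\right) \left(-3\right) = 5 \left(- 5 \left(\left(0 + 3\right) + 5\right)\right) \left(-3\right) = 5 \left(- 5 \left(3 + 5\right)\right) \left(-3\right) = 5 \left(\left(-5\right) 8\right) \left(-3\right) = 5 \left(-40\right) \left(-3\right) = \left(-200\right) \left(-3\right) = 600$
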